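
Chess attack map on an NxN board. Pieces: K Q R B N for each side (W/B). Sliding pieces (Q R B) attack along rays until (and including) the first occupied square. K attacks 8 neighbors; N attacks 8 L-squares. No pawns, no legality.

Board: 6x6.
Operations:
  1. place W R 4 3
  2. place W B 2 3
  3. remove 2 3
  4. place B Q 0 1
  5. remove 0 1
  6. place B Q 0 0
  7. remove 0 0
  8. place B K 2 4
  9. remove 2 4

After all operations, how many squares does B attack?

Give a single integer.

Answer: 0

Derivation:
Op 1: place WR@(4,3)
Op 2: place WB@(2,3)
Op 3: remove (2,3)
Op 4: place BQ@(0,1)
Op 5: remove (0,1)
Op 6: place BQ@(0,0)
Op 7: remove (0,0)
Op 8: place BK@(2,4)
Op 9: remove (2,4)
Per-piece attacks for B:
Union (0 distinct): (none)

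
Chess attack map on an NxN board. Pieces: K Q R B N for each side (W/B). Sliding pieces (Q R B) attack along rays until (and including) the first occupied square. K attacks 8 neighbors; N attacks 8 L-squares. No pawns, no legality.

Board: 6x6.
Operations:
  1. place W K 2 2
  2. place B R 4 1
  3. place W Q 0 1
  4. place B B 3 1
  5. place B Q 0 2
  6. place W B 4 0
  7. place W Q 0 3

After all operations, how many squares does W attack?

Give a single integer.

Op 1: place WK@(2,2)
Op 2: place BR@(4,1)
Op 3: place WQ@(0,1)
Op 4: place BB@(3,1)
Op 5: place BQ@(0,2)
Op 6: place WB@(4,0)
Op 7: place WQ@(0,3)
Per-piece attacks for W:
  WQ@(0,1): attacks (0,2) (0,0) (1,1) (2,1) (3,1) (1,2) (2,3) (3,4) (4,5) (1,0) [ray(0,1) blocked at (0,2); ray(1,0) blocked at (3,1)]
  WQ@(0,3): attacks (0,4) (0,5) (0,2) (1,3) (2,3) (3,3) (4,3) (5,3) (1,4) (2,5) (1,2) (2,1) (3,0) [ray(0,-1) blocked at (0,2)]
  WK@(2,2): attacks (2,3) (2,1) (3,2) (1,2) (3,3) (3,1) (1,3) (1,1)
  WB@(4,0): attacks (5,1) (3,1) [ray(-1,1) blocked at (3,1)]
Union (21 distinct): (0,0) (0,2) (0,4) (0,5) (1,0) (1,1) (1,2) (1,3) (1,4) (2,1) (2,3) (2,5) (3,0) (3,1) (3,2) (3,3) (3,4) (4,3) (4,5) (5,1) (5,3)

Answer: 21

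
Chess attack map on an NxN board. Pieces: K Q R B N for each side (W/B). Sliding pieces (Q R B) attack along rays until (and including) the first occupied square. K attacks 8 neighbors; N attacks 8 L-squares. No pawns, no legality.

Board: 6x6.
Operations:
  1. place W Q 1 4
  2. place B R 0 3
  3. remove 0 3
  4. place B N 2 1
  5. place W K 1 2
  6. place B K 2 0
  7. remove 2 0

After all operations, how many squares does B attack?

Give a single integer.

Op 1: place WQ@(1,4)
Op 2: place BR@(0,3)
Op 3: remove (0,3)
Op 4: place BN@(2,1)
Op 5: place WK@(1,2)
Op 6: place BK@(2,0)
Op 7: remove (2,0)
Per-piece attacks for B:
  BN@(2,1): attacks (3,3) (4,2) (1,3) (0,2) (4,0) (0,0)
Union (6 distinct): (0,0) (0,2) (1,3) (3,3) (4,0) (4,2)

Answer: 6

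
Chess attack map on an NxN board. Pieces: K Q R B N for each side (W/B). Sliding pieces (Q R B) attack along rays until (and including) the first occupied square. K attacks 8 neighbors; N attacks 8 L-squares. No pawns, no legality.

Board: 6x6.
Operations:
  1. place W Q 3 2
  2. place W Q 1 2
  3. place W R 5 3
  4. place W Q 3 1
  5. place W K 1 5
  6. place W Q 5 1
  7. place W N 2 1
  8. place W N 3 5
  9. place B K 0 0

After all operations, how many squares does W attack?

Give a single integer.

Answer: 35

Derivation:
Op 1: place WQ@(3,2)
Op 2: place WQ@(1,2)
Op 3: place WR@(5,3)
Op 4: place WQ@(3,1)
Op 5: place WK@(1,5)
Op 6: place WQ@(5,1)
Op 7: place WN@(2,1)
Op 8: place WN@(3,5)
Op 9: place BK@(0,0)
Per-piece attacks for W:
  WQ@(1,2): attacks (1,3) (1,4) (1,5) (1,1) (1,0) (2,2) (3,2) (0,2) (2,3) (3,4) (4,5) (2,1) (0,3) (0,1) [ray(0,1) blocked at (1,5); ray(1,0) blocked at (3,2); ray(1,-1) blocked at (2,1)]
  WK@(1,5): attacks (1,4) (2,5) (0,5) (2,4) (0,4)
  WN@(2,1): attacks (3,3) (4,2) (1,3) (0,2) (4,0) (0,0)
  WQ@(3,1): attacks (3,2) (3,0) (4,1) (5,1) (2,1) (4,2) (5,3) (4,0) (2,2) (1,3) (0,4) (2,0) [ray(0,1) blocked at (3,2); ray(1,0) blocked at (5,1); ray(-1,0) blocked at (2,1); ray(1,1) blocked at (5,3)]
  WQ@(3,2): attacks (3,3) (3,4) (3,5) (3,1) (4,2) (5,2) (2,2) (1,2) (4,3) (5,4) (4,1) (5,0) (2,3) (1,4) (0,5) (2,1) [ray(0,1) blocked at (3,5); ray(0,-1) blocked at (3,1); ray(-1,0) blocked at (1,2); ray(-1,-1) blocked at (2,1)]
  WN@(3,5): attacks (4,3) (5,4) (2,3) (1,4)
  WQ@(5,1): attacks (5,2) (5,3) (5,0) (4,1) (3,1) (4,2) (3,3) (2,4) (1,5) (4,0) [ray(0,1) blocked at (5,3); ray(-1,0) blocked at (3,1); ray(-1,1) blocked at (1,5)]
  WR@(5,3): attacks (5,4) (5,5) (5,2) (5,1) (4,3) (3,3) (2,3) (1,3) (0,3) [ray(0,-1) blocked at (5,1)]
Union (35 distinct): (0,0) (0,1) (0,2) (0,3) (0,4) (0,5) (1,0) (1,1) (1,2) (1,3) (1,4) (1,5) (2,0) (2,1) (2,2) (2,3) (2,4) (2,5) (3,0) (3,1) (3,2) (3,3) (3,4) (3,5) (4,0) (4,1) (4,2) (4,3) (4,5) (5,0) (5,1) (5,2) (5,3) (5,4) (5,5)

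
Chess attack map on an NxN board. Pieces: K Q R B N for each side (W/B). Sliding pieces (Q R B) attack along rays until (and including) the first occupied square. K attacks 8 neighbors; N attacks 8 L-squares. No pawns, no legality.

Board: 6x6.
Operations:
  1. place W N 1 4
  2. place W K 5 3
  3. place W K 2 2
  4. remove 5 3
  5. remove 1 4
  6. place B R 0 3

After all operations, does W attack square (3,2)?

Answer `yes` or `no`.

Op 1: place WN@(1,4)
Op 2: place WK@(5,3)
Op 3: place WK@(2,2)
Op 4: remove (5,3)
Op 5: remove (1,4)
Op 6: place BR@(0,3)
Per-piece attacks for W:
  WK@(2,2): attacks (2,3) (2,1) (3,2) (1,2) (3,3) (3,1) (1,3) (1,1)
W attacks (3,2): yes

Answer: yes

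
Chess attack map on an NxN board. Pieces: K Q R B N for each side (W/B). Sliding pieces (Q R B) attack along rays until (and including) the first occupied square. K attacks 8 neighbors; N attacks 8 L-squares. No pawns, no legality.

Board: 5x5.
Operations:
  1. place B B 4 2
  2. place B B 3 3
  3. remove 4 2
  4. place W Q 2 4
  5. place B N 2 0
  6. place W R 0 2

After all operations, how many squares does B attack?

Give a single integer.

Answer: 10

Derivation:
Op 1: place BB@(4,2)
Op 2: place BB@(3,3)
Op 3: remove (4,2)
Op 4: place WQ@(2,4)
Op 5: place BN@(2,0)
Op 6: place WR@(0,2)
Per-piece attacks for B:
  BN@(2,0): attacks (3,2) (4,1) (1,2) (0,1)
  BB@(3,3): attacks (4,4) (4,2) (2,4) (2,2) (1,1) (0,0) [ray(-1,1) blocked at (2,4)]
Union (10 distinct): (0,0) (0,1) (1,1) (1,2) (2,2) (2,4) (3,2) (4,1) (4,2) (4,4)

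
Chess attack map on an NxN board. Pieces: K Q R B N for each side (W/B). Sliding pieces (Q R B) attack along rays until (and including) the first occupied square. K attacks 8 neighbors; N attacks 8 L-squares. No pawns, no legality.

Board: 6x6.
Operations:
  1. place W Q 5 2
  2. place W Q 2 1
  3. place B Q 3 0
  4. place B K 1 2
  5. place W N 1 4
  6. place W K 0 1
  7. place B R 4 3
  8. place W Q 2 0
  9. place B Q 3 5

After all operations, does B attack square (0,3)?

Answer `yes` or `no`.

Answer: yes

Derivation:
Op 1: place WQ@(5,2)
Op 2: place WQ@(2,1)
Op 3: place BQ@(3,0)
Op 4: place BK@(1,2)
Op 5: place WN@(1,4)
Op 6: place WK@(0,1)
Op 7: place BR@(4,3)
Op 8: place WQ@(2,0)
Op 9: place BQ@(3,5)
Per-piece attacks for B:
  BK@(1,2): attacks (1,3) (1,1) (2,2) (0,2) (2,3) (2,1) (0,3) (0,1)
  BQ@(3,0): attacks (3,1) (3,2) (3,3) (3,4) (3,5) (4,0) (5,0) (2,0) (4,1) (5,2) (2,1) [ray(0,1) blocked at (3,5); ray(-1,0) blocked at (2,0); ray(1,1) blocked at (5,2); ray(-1,1) blocked at (2,1)]
  BQ@(3,5): attacks (3,4) (3,3) (3,2) (3,1) (3,0) (4,5) (5,5) (2,5) (1,5) (0,5) (4,4) (5,3) (2,4) (1,3) (0,2) [ray(0,-1) blocked at (3,0)]
  BR@(4,3): attacks (4,4) (4,5) (4,2) (4,1) (4,0) (5,3) (3,3) (2,3) (1,3) (0,3)
B attacks (0,3): yes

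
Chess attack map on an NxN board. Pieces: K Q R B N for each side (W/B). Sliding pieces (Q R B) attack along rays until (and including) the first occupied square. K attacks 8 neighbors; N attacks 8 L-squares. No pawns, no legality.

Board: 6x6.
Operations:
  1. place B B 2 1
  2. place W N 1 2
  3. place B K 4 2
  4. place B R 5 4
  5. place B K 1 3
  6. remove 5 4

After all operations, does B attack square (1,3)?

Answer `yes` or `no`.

Op 1: place BB@(2,1)
Op 2: place WN@(1,2)
Op 3: place BK@(4,2)
Op 4: place BR@(5,4)
Op 5: place BK@(1,3)
Op 6: remove (5,4)
Per-piece attacks for B:
  BK@(1,3): attacks (1,4) (1,2) (2,3) (0,3) (2,4) (2,2) (0,4) (0,2)
  BB@(2,1): attacks (3,2) (4,3) (5,4) (3,0) (1,2) (1,0) [ray(-1,1) blocked at (1,2)]
  BK@(4,2): attacks (4,3) (4,1) (5,2) (3,2) (5,3) (5,1) (3,3) (3,1)
B attacks (1,3): no

Answer: no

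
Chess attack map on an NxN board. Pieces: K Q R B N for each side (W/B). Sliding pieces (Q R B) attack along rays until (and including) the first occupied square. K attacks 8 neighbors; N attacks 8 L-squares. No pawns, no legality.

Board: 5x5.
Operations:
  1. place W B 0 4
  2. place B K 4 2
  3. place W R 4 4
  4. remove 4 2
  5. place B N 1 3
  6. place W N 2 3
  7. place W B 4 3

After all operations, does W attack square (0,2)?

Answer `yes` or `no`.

Op 1: place WB@(0,4)
Op 2: place BK@(4,2)
Op 3: place WR@(4,4)
Op 4: remove (4,2)
Op 5: place BN@(1,3)
Op 6: place WN@(2,3)
Op 7: place WB@(4,3)
Per-piece attacks for W:
  WB@(0,4): attacks (1,3) [ray(1,-1) blocked at (1,3)]
  WN@(2,3): attacks (4,4) (0,4) (3,1) (4,2) (1,1) (0,2)
  WB@(4,3): attacks (3,4) (3,2) (2,1) (1,0)
  WR@(4,4): attacks (4,3) (3,4) (2,4) (1,4) (0,4) [ray(0,-1) blocked at (4,3); ray(-1,0) blocked at (0,4)]
W attacks (0,2): yes

Answer: yes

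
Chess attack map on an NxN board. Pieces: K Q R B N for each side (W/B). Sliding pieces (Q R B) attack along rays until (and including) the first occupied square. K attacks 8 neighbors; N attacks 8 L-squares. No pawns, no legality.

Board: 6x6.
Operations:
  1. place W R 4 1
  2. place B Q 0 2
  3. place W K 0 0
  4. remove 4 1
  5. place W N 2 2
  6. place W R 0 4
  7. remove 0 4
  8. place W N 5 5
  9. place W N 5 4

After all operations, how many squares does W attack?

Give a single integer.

Op 1: place WR@(4,1)
Op 2: place BQ@(0,2)
Op 3: place WK@(0,0)
Op 4: remove (4,1)
Op 5: place WN@(2,2)
Op 6: place WR@(0,4)
Op 7: remove (0,4)
Op 8: place WN@(5,5)
Op 9: place WN@(5,4)
Per-piece attacks for W:
  WK@(0,0): attacks (0,1) (1,0) (1,1)
  WN@(2,2): attacks (3,4) (4,3) (1,4) (0,3) (3,0) (4,1) (1,0) (0,1)
  WN@(5,4): attacks (3,5) (4,2) (3,3)
  WN@(5,5): attacks (4,3) (3,4)
Union (12 distinct): (0,1) (0,3) (1,0) (1,1) (1,4) (3,0) (3,3) (3,4) (3,5) (4,1) (4,2) (4,3)

Answer: 12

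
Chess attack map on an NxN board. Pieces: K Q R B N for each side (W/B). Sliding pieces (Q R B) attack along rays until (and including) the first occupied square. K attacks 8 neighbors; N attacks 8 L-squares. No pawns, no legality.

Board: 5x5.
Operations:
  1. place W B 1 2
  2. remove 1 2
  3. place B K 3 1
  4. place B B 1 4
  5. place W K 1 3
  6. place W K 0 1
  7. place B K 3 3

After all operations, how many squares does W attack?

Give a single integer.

Op 1: place WB@(1,2)
Op 2: remove (1,2)
Op 3: place BK@(3,1)
Op 4: place BB@(1,4)
Op 5: place WK@(1,3)
Op 6: place WK@(0,1)
Op 7: place BK@(3,3)
Per-piece attacks for W:
  WK@(0,1): attacks (0,2) (0,0) (1,1) (1,2) (1,0)
  WK@(1,3): attacks (1,4) (1,2) (2,3) (0,3) (2,4) (2,2) (0,4) (0,2)
Union (11 distinct): (0,0) (0,2) (0,3) (0,4) (1,0) (1,1) (1,2) (1,4) (2,2) (2,3) (2,4)

Answer: 11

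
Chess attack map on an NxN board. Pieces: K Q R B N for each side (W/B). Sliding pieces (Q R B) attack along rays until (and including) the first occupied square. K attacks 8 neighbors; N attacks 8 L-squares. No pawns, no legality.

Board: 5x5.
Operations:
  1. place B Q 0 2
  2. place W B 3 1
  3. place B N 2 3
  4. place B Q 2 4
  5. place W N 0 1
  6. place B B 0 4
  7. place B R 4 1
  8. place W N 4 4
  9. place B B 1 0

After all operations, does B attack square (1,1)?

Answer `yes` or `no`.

Answer: yes

Derivation:
Op 1: place BQ@(0,2)
Op 2: place WB@(3,1)
Op 3: place BN@(2,3)
Op 4: place BQ@(2,4)
Op 5: place WN@(0,1)
Op 6: place BB@(0,4)
Op 7: place BR@(4,1)
Op 8: place WN@(4,4)
Op 9: place BB@(1,0)
Per-piece attacks for B:
  BQ@(0,2): attacks (0,3) (0,4) (0,1) (1,2) (2,2) (3,2) (4,2) (1,3) (2,4) (1,1) (2,0) [ray(0,1) blocked at (0,4); ray(0,-1) blocked at (0,1); ray(1,1) blocked at (2,4)]
  BB@(0,4): attacks (1,3) (2,2) (3,1) [ray(1,-1) blocked at (3,1)]
  BB@(1,0): attacks (2,1) (3,2) (4,3) (0,1) [ray(-1,1) blocked at (0,1)]
  BN@(2,3): attacks (4,4) (0,4) (3,1) (4,2) (1,1) (0,2)
  BQ@(2,4): attacks (2,3) (3,4) (4,4) (1,4) (0,4) (3,3) (4,2) (1,3) (0,2) [ray(0,-1) blocked at (2,3); ray(1,0) blocked at (4,4); ray(-1,0) blocked at (0,4); ray(-1,-1) blocked at (0,2)]
  BR@(4,1): attacks (4,2) (4,3) (4,4) (4,0) (3,1) [ray(0,1) blocked at (4,4); ray(-1,0) blocked at (3,1)]
B attacks (1,1): yes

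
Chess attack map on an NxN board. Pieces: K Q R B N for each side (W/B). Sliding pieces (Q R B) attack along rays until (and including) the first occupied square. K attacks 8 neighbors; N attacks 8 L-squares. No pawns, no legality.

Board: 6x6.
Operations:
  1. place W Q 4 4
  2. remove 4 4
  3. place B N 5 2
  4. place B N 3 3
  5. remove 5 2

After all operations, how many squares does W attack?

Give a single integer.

Answer: 0

Derivation:
Op 1: place WQ@(4,4)
Op 2: remove (4,4)
Op 3: place BN@(5,2)
Op 4: place BN@(3,3)
Op 5: remove (5,2)
Per-piece attacks for W:
Union (0 distinct): (none)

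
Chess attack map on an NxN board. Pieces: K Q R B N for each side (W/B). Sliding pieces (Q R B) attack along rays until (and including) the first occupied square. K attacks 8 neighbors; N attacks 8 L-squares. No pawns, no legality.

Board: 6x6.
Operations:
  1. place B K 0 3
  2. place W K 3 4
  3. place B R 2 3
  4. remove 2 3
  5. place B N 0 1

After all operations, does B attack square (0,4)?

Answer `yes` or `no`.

Op 1: place BK@(0,3)
Op 2: place WK@(3,4)
Op 3: place BR@(2,3)
Op 4: remove (2,3)
Op 5: place BN@(0,1)
Per-piece attacks for B:
  BN@(0,1): attacks (1,3) (2,2) (2,0)
  BK@(0,3): attacks (0,4) (0,2) (1,3) (1,4) (1,2)
B attacks (0,4): yes

Answer: yes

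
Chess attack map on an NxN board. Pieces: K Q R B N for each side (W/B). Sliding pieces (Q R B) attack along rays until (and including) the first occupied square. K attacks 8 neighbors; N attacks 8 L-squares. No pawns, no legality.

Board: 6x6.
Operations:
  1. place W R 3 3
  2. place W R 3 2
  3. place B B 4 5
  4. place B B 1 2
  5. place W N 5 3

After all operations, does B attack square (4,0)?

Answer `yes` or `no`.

Answer: no

Derivation:
Op 1: place WR@(3,3)
Op 2: place WR@(3,2)
Op 3: place BB@(4,5)
Op 4: place BB@(1,2)
Op 5: place WN@(5,3)
Per-piece attacks for B:
  BB@(1,2): attacks (2,3) (3,4) (4,5) (2,1) (3,0) (0,3) (0,1) [ray(1,1) blocked at (4,5)]
  BB@(4,5): attacks (5,4) (3,4) (2,3) (1,2) [ray(-1,-1) blocked at (1,2)]
B attacks (4,0): no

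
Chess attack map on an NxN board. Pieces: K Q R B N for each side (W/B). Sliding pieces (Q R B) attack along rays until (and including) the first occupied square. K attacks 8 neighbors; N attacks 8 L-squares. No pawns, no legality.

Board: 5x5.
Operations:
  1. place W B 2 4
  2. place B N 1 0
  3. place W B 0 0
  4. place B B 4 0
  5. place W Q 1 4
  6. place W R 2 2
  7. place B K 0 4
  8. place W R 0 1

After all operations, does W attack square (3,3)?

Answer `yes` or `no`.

Answer: yes

Derivation:
Op 1: place WB@(2,4)
Op 2: place BN@(1,0)
Op 3: place WB@(0,0)
Op 4: place BB@(4,0)
Op 5: place WQ@(1,4)
Op 6: place WR@(2,2)
Op 7: place BK@(0,4)
Op 8: place WR@(0,1)
Per-piece attacks for W:
  WB@(0,0): attacks (1,1) (2,2) [ray(1,1) blocked at (2,2)]
  WR@(0,1): attacks (0,2) (0,3) (0,4) (0,0) (1,1) (2,1) (3,1) (4,1) [ray(0,1) blocked at (0,4); ray(0,-1) blocked at (0,0)]
  WQ@(1,4): attacks (1,3) (1,2) (1,1) (1,0) (2,4) (0,4) (2,3) (3,2) (4,1) (0,3) [ray(0,-1) blocked at (1,0); ray(1,0) blocked at (2,4); ray(-1,0) blocked at (0,4)]
  WR@(2,2): attacks (2,3) (2,4) (2,1) (2,0) (3,2) (4,2) (1,2) (0,2) [ray(0,1) blocked at (2,4)]
  WB@(2,4): attacks (3,3) (4,2) (1,3) (0,2)
W attacks (3,3): yes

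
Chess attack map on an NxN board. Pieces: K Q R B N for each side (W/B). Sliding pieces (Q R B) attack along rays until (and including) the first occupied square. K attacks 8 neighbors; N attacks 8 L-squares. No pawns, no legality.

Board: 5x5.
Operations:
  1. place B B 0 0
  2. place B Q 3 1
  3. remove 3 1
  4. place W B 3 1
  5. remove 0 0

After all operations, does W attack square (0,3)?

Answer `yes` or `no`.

Answer: no

Derivation:
Op 1: place BB@(0,0)
Op 2: place BQ@(3,1)
Op 3: remove (3,1)
Op 4: place WB@(3,1)
Op 5: remove (0,0)
Per-piece attacks for W:
  WB@(3,1): attacks (4,2) (4,0) (2,2) (1,3) (0,4) (2,0)
W attacks (0,3): no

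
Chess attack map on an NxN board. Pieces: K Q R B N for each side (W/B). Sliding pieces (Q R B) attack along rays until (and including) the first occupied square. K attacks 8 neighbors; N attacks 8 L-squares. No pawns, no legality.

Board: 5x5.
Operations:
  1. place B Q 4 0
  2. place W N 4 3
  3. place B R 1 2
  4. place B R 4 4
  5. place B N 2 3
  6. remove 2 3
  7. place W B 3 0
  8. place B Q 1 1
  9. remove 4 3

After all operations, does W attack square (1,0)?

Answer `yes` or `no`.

Answer: no

Derivation:
Op 1: place BQ@(4,0)
Op 2: place WN@(4,3)
Op 3: place BR@(1,2)
Op 4: place BR@(4,4)
Op 5: place BN@(2,3)
Op 6: remove (2,3)
Op 7: place WB@(3,0)
Op 8: place BQ@(1,1)
Op 9: remove (4,3)
Per-piece attacks for W:
  WB@(3,0): attacks (4,1) (2,1) (1,2) [ray(-1,1) blocked at (1,2)]
W attacks (1,0): no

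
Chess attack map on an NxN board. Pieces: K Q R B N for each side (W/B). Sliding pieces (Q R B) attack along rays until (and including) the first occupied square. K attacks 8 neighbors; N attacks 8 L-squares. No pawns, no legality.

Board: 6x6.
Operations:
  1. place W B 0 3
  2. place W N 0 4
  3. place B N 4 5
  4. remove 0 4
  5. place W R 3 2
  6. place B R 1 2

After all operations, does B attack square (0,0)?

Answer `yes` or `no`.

Answer: no

Derivation:
Op 1: place WB@(0,3)
Op 2: place WN@(0,4)
Op 3: place BN@(4,5)
Op 4: remove (0,4)
Op 5: place WR@(3,2)
Op 6: place BR@(1,2)
Per-piece attacks for B:
  BR@(1,2): attacks (1,3) (1,4) (1,5) (1,1) (1,0) (2,2) (3,2) (0,2) [ray(1,0) blocked at (3,2)]
  BN@(4,5): attacks (5,3) (3,3) (2,4)
B attacks (0,0): no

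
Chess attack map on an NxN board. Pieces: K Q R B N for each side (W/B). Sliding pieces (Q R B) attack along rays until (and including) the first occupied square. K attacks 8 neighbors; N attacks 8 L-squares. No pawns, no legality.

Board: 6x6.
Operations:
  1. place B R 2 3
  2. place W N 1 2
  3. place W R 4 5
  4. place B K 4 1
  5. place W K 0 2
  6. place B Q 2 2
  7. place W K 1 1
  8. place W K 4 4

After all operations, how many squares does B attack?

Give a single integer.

Op 1: place BR@(2,3)
Op 2: place WN@(1,2)
Op 3: place WR@(4,5)
Op 4: place BK@(4,1)
Op 5: place WK@(0,2)
Op 6: place BQ@(2,2)
Op 7: place WK@(1,1)
Op 8: place WK@(4,4)
Per-piece attacks for B:
  BQ@(2,2): attacks (2,3) (2,1) (2,0) (3,2) (4,2) (5,2) (1,2) (3,3) (4,4) (3,1) (4,0) (1,3) (0,4) (1,1) [ray(0,1) blocked at (2,3); ray(-1,0) blocked at (1,2); ray(1,1) blocked at (4,4); ray(-1,-1) blocked at (1,1)]
  BR@(2,3): attacks (2,4) (2,5) (2,2) (3,3) (4,3) (5,3) (1,3) (0,3) [ray(0,-1) blocked at (2,2)]
  BK@(4,1): attacks (4,2) (4,0) (5,1) (3,1) (5,2) (5,0) (3,2) (3,0)
Union (23 distinct): (0,3) (0,4) (1,1) (1,2) (1,3) (2,0) (2,1) (2,2) (2,3) (2,4) (2,5) (3,0) (3,1) (3,2) (3,3) (4,0) (4,2) (4,3) (4,4) (5,0) (5,1) (5,2) (5,3)

Answer: 23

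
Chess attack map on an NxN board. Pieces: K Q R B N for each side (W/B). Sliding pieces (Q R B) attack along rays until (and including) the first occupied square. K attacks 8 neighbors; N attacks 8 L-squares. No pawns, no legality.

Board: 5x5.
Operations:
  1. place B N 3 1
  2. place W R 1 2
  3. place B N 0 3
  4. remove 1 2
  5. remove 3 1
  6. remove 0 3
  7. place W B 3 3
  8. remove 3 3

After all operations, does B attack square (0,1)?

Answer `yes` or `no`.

Answer: no

Derivation:
Op 1: place BN@(3,1)
Op 2: place WR@(1,2)
Op 3: place BN@(0,3)
Op 4: remove (1,2)
Op 5: remove (3,1)
Op 6: remove (0,3)
Op 7: place WB@(3,3)
Op 8: remove (3,3)
Per-piece attacks for B:
B attacks (0,1): no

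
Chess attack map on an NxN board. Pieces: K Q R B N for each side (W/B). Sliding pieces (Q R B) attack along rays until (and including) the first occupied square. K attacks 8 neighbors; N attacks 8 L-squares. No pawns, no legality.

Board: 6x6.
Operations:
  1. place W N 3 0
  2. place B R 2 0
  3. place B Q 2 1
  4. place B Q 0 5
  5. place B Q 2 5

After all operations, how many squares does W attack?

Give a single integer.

Answer: 4

Derivation:
Op 1: place WN@(3,0)
Op 2: place BR@(2,0)
Op 3: place BQ@(2,1)
Op 4: place BQ@(0,5)
Op 5: place BQ@(2,5)
Per-piece attacks for W:
  WN@(3,0): attacks (4,2) (5,1) (2,2) (1,1)
Union (4 distinct): (1,1) (2,2) (4,2) (5,1)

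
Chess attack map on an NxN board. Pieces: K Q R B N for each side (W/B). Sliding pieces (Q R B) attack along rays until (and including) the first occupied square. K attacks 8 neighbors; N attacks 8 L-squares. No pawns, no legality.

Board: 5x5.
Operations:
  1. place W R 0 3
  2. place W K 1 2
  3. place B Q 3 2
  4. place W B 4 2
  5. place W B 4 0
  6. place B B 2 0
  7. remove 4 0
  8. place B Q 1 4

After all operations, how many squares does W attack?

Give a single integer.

Answer: 15

Derivation:
Op 1: place WR@(0,3)
Op 2: place WK@(1,2)
Op 3: place BQ@(3,2)
Op 4: place WB@(4,2)
Op 5: place WB@(4,0)
Op 6: place BB@(2,0)
Op 7: remove (4,0)
Op 8: place BQ@(1,4)
Per-piece attacks for W:
  WR@(0,3): attacks (0,4) (0,2) (0,1) (0,0) (1,3) (2,3) (3,3) (4,3)
  WK@(1,2): attacks (1,3) (1,1) (2,2) (0,2) (2,3) (2,1) (0,3) (0,1)
  WB@(4,2): attacks (3,3) (2,4) (3,1) (2,0) [ray(-1,-1) blocked at (2,0)]
Union (15 distinct): (0,0) (0,1) (0,2) (0,3) (0,4) (1,1) (1,3) (2,0) (2,1) (2,2) (2,3) (2,4) (3,1) (3,3) (4,3)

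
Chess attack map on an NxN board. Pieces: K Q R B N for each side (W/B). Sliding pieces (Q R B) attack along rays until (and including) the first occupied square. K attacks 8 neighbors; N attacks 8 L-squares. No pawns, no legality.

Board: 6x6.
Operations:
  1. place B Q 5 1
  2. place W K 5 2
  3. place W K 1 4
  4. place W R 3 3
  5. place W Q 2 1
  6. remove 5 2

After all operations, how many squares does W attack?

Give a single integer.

Answer: 24

Derivation:
Op 1: place BQ@(5,1)
Op 2: place WK@(5,2)
Op 3: place WK@(1,4)
Op 4: place WR@(3,3)
Op 5: place WQ@(2,1)
Op 6: remove (5,2)
Per-piece attacks for W:
  WK@(1,4): attacks (1,5) (1,3) (2,4) (0,4) (2,5) (2,3) (0,5) (0,3)
  WQ@(2,1): attacks (2,2) (2,3) (2,4) (2,5) (2,0) (3,1) (4,1) (5,1) (1,1) (0,1) (3,2) (4,3) (5,4) (3,0) (1,2) (0,3) (1,0) [ray(1,0) blocked at (5,1)]
  WR@(3,3): attacks (3,4) (3,5) (3,2) (3,1) (3,0) (4,3) (5,3) (2,3) (1,3) (0,3)
Union (24 distinct): (0,1) (0,3) (0,4) (0,5) (1,0) (1,1) (1,2) (1,3) (1,5) (2,0) (2,2) (2,3) (2,4) (2,5) (3,0) (3,1) (3,2) (3,4) (3,5) (4,1) (4,3) (5,1) (5,3) (5,4)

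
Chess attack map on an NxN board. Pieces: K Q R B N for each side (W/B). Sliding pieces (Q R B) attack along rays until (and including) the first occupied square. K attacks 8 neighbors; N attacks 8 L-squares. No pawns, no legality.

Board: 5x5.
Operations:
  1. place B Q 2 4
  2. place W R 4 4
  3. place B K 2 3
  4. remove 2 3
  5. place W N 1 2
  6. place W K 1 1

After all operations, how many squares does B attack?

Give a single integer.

Answer: 12

Derivation:
Op 1: place BQ@(2,4)
Op 2: place WR@(4,4)
Op 3: place BK@(2,3)
Op 4: remove (2,3)
Op 5: place WN@(1,2)
Op 6: place WK@(1,1)
Per-piece attacks for B:
  BQ@(2,4): attacks (2,3) (2,2) (2,1) (2,0) (3,4) (4,4) (1,4) (0,4) (3,3) (4,2) (1,3) (0,2) [ray(1,0) blocked at (4,4)]
Union (12 distinct): (0,2) (0,4) (1,3) (1,4) (2,0) (2,1) (2,2) (2,3) (3,3) (3,4) (4,2) (4,4)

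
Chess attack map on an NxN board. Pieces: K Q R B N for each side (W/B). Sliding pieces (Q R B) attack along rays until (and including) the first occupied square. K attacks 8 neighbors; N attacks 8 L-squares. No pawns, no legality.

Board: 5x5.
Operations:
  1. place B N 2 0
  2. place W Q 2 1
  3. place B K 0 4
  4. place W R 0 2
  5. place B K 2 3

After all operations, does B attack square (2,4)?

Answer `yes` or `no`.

Op 1: place BN@(2,0)
Op 2: place WQ@(2,1)
Op 3: place BK@(0,4)
Op 4: place WR@(0,2)
Op 5: place BK@(2,3)
Per-piece attacks for B:
  BK@(0,4): attacks (0,3) (1,4) (1,3)
  BN@(2,0): attacks (3,2) (4,1) (1,2) (0,1)
  BK@(2,3): attacks (2,4) (2,2) (3,3) (1,3) (3,4) (3,2) (1,4) (1,2)
B attacks (2,4): yes

Answer: yes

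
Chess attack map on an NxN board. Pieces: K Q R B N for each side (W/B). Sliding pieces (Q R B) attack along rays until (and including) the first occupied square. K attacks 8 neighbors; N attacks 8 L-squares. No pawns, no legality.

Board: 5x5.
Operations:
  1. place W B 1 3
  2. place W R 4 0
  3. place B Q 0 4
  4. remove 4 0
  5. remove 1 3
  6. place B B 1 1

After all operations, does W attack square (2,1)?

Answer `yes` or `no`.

Answer: no

Derivation:
Op 1: place WB@(1,3)
Op 2: place WR@(4,0)
Op 3: place BQ@(0,4)
Op 4: remove (4,0)
Op 5: remove (1,3)
Op 6: place BB@(1,1)
Per-piece attacks for W:
W attacks (2,1): no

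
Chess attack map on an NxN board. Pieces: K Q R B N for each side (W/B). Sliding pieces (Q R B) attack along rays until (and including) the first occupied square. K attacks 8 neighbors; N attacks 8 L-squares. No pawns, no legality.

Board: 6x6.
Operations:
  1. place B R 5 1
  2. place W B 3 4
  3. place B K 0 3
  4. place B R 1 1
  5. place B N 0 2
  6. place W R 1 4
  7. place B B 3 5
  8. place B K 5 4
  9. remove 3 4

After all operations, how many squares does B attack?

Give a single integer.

Op 1: place BR@(5,1)
Op 2: place WB@(3,4)
Op 3: place BK@(0,3)
Op 4: place BR@(1,1)
Op 5: place BN@(0,2)
Op 6: place WR@(1,4)
Op 7: place BB@(3,5)
Op 8: place BK@(5,4)
Op 9: remove (3,4)
Per-piece attacks for B:
  BN@(0,2): attacks (1,4) (2,3) (1,0) (2,1)
  BK@(0,3): attacks (0,4) (0,2) (1,3) (1,4) (1,2)
  BR@(1,1): attacks (1,2) (1,3) (1,4) (1,0) (2,1) (3,1) (4,1) (5,1) (0,1) [ray(0,1) blocked at (1,4); ray(1,0) blocked at (5,1)]
  BB@(3,5): attacks (4,4) (5,3) (2,4) (1,3) (0,2) [ray(-1,-1) blocked at (0,2)]
  BR@(5,1): attacks (5,2) (5,3) (5,4) (5,0) (4,1) (3,1) (2,1) (1,1) [ray(0,1) blocked at (5,4); ray(-1,0) blocked at (1,1)]
  BK@(5,4): attacks (5,5) (5,3) (4,4) (4,5) (4,3)
Union (22 distinct): (0,1) (0,2) (0,4) (1,0) (1,1) (1,2) (1,3) (1,4) (2,1) (2,3) (2,4) (3,1) (4,1) (4,3) (4,4) (4,5) (5,0) (5,1) (5,2) (5,3) (5,4) (5,5)

Answer: 22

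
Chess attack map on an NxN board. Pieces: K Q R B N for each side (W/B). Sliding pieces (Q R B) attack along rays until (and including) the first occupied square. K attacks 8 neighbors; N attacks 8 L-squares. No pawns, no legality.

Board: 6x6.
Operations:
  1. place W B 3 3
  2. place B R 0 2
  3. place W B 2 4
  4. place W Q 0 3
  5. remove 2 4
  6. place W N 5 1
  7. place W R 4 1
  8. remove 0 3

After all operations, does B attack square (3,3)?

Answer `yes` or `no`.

Op 1: place WB@(3,3)
Op 2: place BR@(0,2)
Op 3: place WB@(2,4)
Op 4: place WQ@(0,3)
Op 5: remove (2,4)
Op 6: place WN@(5,1)
Op 7: place WR@(4,1)
Op 8: remove (0,3)
Per-piece attacks for B:
  BR@(0,2): attacks (0,3) (0,4) (0,5) (0,1) (0,0) (1,2) (2,2) (3,2) (4,2) (5,2)
B attacks (3,3): no

Answer: no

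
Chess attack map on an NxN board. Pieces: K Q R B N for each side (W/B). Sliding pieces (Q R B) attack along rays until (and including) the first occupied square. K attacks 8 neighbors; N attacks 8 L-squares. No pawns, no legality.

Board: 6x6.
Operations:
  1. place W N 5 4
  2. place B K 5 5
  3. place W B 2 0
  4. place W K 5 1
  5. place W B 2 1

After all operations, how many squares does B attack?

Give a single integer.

Op 1: place WN@(5,4)
Op 2: place BK@(5,5)
Op 3: place WB@(2,0)
Op 4: place WK@(5,1)
Op 5: place WB@(2,1)
Per-piece attacks for B:
  BK@(5,5): attacks (5,4) (4,5) (4,4)
Union (3 distinct): (4,4) (4,5) (5,4)

Answer: 3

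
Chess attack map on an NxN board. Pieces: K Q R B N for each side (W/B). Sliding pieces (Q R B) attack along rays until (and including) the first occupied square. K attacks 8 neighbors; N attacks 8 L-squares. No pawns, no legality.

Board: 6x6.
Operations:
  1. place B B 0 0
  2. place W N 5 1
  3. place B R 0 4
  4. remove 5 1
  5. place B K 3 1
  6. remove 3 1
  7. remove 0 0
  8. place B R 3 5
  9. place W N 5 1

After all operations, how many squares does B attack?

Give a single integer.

Answer: 18

Derivation:
Op 1: place BB@(0,0)
Op 2: place WN@(5,1)
Op 3: place BR@(0,4)
Op 4: remove (5,1)
Op 5: place BK@(3,1)
Op 6: remove (3,1)
Op 7: remove (0,0)
Op 8: place BR@(3,5)
Op 9: place WN@(5,1)
Per-piece attacks for B:
  BR@(0,4): attacks (0,5) (0,3) (0,2) (0,1) (0,0) (1,4) (2,4) (3,4) (4,4) (5,4)
  BR@(3,5): attacks (3,4) (3,3) (3,2) (3,1) (3,0) (4,5) (5,5) (2,5) (1,5) (0,5)
Union (18 distinct): (0,0) (0,1) (0,2) (0,3) (0,5) (1,4) (1,5) (2,4) (2,5) (3,0) (3,1) (3,2) (3,3) (3,4) (4,4) (4,5) (5,4) (5,5)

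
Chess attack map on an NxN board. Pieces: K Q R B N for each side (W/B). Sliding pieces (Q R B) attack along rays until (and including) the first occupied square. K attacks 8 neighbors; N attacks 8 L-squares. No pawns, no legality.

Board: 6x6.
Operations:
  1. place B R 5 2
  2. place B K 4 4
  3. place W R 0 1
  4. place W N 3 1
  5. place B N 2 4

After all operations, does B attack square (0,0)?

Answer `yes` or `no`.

Op 1: place BR@(5,2)
Op 2: place BK@(4,4)
Op 3: place WR@(0,1)
Op 4: place WN@(3,1)
Op 5: place BN@(2,4)
Per-piece attacks for B:
  BN@(2,4): attacks (4,5) (0,5) (3,2) (4,3) (1,2) (0,3)
  BK@(4,4): attacks (4,5) (4,3) (5,4) (3,4) (5,5) (5,3) (3,5) (3,3)
  BR@(5,2): attacks (5,3) (5,4) (5,5) (5,1) (5,0) (4,2) (3,2) (2,2) (1,2) (0,2)
B attacks (0,0): no

Answer: no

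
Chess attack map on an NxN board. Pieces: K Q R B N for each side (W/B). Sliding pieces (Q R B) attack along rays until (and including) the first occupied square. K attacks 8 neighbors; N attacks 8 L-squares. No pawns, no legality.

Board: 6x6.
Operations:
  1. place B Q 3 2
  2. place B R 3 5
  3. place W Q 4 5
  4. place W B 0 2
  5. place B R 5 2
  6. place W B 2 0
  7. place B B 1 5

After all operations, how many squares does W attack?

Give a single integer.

Op 1: place BQ@(3,2)
Op 2: place BR@(3,5)
Op 3: place WQ@(4,5)
Op 4: place WB@(0,2)
Op 5: place BR@(5,2)
Op 6: place WB@(2,0)
Op 7: place BB@(1,5)
Per-piece attacks for W:
  WB@(0,2): attacks (1,3) (2,4) (3,5) (1,1) (2,0) [ray(1,1) blocked at (3,5); ray(1,-1) blocked at (2,0)]
  WB@(2,0): attacks (3,1) (4,2) (5,3) (1,1) (0,2) [ray(-1,1) blocked at (0,2)]
  WQ@(4,5): attacks (4,4) (4,3) (4,2) (4,1) (4,0) (5,5) (3,5) (5,4) (3,4) (2,3) (1,2) (0,1) [ray(-1,0) blocked at (3,5)]
Union (19 distinct): (0,1) (0,2) (1,1) (1,2) (1,3) (2,0) (2,3) (2,4) (3,1) (3,4) (3,5) (4,0) (4,1) (4,2) (4,3) (4,4) (5,3) (5,4) (5,5)

Answer: 19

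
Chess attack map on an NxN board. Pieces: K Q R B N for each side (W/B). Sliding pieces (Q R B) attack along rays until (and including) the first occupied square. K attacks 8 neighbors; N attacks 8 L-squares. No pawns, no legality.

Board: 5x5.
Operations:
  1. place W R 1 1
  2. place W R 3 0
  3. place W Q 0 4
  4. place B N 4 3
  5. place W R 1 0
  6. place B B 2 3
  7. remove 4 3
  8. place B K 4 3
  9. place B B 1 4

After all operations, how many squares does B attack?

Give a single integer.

Answer: 11

Derivation:
Op 1: place WR@(1,1)
Op 2: place WR@(3,0)
Op 3: place WQ@(0,4)
Op 4: place BN@(4,3)
Op 5: place WR@(1,0)
Op 6: place BB@(2,3)
Op 7: remove (4,3)
Op 8: place BK@(4,3)
Op 9: place BB@(1,4)
Per-piece attacks for B:
  BB@(1,4): attacks (2,3) (0,3) [ray(1,-1) blocked at (2,3)]
  BB@(2,3): attacks (3,4) (3,2) (4,1) (1,4) (1,2) (0,1) [ray(-1,1) blocked at (1,4)]
  BK@(4,3): attacks (4,4) (4,2) (3,3) (3,4) (3,2)
Union (11 distinct): (0,1) (0,3) (1,2) (1,4) (2,3) (3,2) (3,3) (3,4) (4,1) (4,2) (4,4)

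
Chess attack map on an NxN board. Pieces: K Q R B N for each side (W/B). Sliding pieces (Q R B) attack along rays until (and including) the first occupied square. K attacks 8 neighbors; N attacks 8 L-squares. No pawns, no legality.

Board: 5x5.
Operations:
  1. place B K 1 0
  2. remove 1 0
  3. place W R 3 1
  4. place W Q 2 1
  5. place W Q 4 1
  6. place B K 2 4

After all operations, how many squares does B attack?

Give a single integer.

Answer: 5

Derivation:
Op 1: place BK@(1,0)
Op 2: remove (1,0)
Op 3: place WR@(3,1)
Op 4: place WQ@(2,1)
Op 5: place WQ@(4,1)
Op 6: place BK@(2,4)
Per-piece attacks for B:
  BK@(2,4): attacks (2,3) (3,4) (1,4) (3,3) (1,3)
Union (5 distinct): (1,3) (1,4) (2,3) (3,3) (3,4)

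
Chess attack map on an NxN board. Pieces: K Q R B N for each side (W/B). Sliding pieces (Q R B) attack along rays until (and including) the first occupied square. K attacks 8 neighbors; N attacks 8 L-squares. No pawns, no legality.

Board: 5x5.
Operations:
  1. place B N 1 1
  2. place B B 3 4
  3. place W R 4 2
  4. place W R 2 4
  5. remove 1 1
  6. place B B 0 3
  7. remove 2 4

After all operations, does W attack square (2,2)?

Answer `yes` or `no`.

Answer: yes

Derivation:
Op 1: place BN@(1,1)
Op 2: place BB@(3,4)
Op 3: place WR@(4,2)
Op 4: place WR@(2,4)
Op 5: remove (1,1)
Op 6: place BB@(0,3)
Op 7: remove (2,4)
Per-piece attacks for W:
  WR@(4,2): attacks (4,3) (4,4) (4,1) (4,0) (3,2) (2,2) (1,2) (0,2)
W attacks (2,2): yes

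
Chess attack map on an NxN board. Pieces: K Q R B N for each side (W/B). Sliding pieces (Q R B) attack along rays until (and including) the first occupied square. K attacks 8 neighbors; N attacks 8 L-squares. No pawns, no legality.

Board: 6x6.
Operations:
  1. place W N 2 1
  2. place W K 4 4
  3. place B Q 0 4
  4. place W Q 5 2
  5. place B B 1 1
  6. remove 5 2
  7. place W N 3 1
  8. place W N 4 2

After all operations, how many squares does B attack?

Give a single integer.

Answer: 15

Derivation:
Op 1: place WN@(2,1)
Op 2: place WK@(4,4)
Op 3: place BQ@(0,4)
Op 4: place WQ@(5,2)
Op 5: place BB@(1,1)
Op 6: remove (5,2)
Op 7: place WN@(3,1)
Op 8: place WN@(4,2)
Per-piece attacks for B:
  BQ@(0,4): attacks (0,5) (0,3) (0,2) (0,1) (0,0) (1,4) (2,4) (3,4) (4,4) (1,5) (1,3) (2,2) (3,1) [ray(1,0) blocked at (4,4); ray(1,-1) blocked at (3,1)]
  BB@(1,1): attacks (2,2) (3,3) (4,4) (2,0) (0,2) (0,0) [ray(1,1) blocked at (4,4)]
Union (15 distinct): (0,0) (0,1) (0,2) (0,3) (0,5) (1,3) (1,4) (1,5) (2,0) (2,2) (2,4) (3,1) (3,3) (3,4) (4,4)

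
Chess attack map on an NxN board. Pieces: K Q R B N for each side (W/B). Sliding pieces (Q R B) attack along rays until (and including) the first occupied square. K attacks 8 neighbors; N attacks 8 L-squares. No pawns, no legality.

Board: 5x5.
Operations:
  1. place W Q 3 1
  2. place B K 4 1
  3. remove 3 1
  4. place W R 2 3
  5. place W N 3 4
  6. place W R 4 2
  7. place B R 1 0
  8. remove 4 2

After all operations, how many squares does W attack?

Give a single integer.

Answer: 9

Derivation:
Op 1: place WQ@(3,1)
Op 2: place BK@(4,1)
Op 3: remove (3,1)
Op 4: place WR@(2,3)
Op 5: place WN@(3,4)
Op 6: place WR@(4,2)
Op 7: place BR@(1,0)
Op 8: remove (4,2)
Per-piece attacks for W:
  WR@(2,3): attacks (2,4) (2,2) (2,1) (2,0) (3,3) (4,3) (1,3) (0,3)
  WN@(3,4): attacks (4,2) (2,2) (1,3)
Union (9 distinct): (0,3) (1,3) (2,0) (2,1) (2,2) (2,4) (3,3) (4,2) (4,3)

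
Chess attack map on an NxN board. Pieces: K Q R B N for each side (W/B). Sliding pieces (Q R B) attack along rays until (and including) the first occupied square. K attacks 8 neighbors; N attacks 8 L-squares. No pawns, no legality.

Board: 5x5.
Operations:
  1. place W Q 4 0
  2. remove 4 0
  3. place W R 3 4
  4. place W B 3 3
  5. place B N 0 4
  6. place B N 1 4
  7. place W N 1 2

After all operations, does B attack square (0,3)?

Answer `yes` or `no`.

Answer: no

Derivation:
Op 1: place WQ@(4,0)
Op 2: remove (4,0)
Op 3: place WR@(3,4)
Op 4: place WB@(3,3)
Op 5: place BN@(0,4)
Op 6: place BN@(1,4)
Op 7: place WN@(1,2)
Per-piece attacks for B:
  BN@(0,4): attacks (1,2) (2,3)
  BN@(1,4): attacks (2,2) (3,3) (0,2)
B attacks (0,3): no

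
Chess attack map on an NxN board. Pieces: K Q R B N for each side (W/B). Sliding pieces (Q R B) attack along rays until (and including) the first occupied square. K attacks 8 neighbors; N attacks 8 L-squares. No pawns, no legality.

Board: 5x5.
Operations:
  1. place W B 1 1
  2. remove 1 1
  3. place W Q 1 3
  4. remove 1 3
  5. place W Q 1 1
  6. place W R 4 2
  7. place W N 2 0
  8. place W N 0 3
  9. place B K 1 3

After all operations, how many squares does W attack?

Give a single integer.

Answer: 18

Derivation:
Op 1: place WB@(1,1)
Op 2: remove (1,1)
Op 3: place WQ@(1,3)
Op 4: remove (1,3)
Op 5: place WQ@(1,1)
Op 6: place WR@(4,2)
Op 7: place WN@(2,0)
Op 8: place WN@(0,3)
Op 9: place BK@(1,3)
Per-piece attacks for W:
  WN@(0,3): attacks (2,4) (1,1) (2,2)
  WQ@(1,1): attacks (1,2) (1,3) (1,0) (2,1) (3,1) (4,1) (0,1) (2,2) (3,3) (4,4) (2,0) (0,2) (0,0) [ray(0,1) blocked at (1,3); ray(1,-1) blocked at (2,0)]
  WN@(2,0): attacks (3,2) (4,1) (1,2) (0,1)
  WR@(4,2): attacks (4,3) (4,4) (4,1) (4,0) (3,2) (2,2) (1,2) (0,2)
Union (18 distinct): (0,0) (0,1) (0,2) (1,0) (1,1) (1,2) (1,3) (2,0) (2,1) (2,2) (2,4) (3,1) (3,2) (3,3) (4,0) (4,1) (4,3) (4,4)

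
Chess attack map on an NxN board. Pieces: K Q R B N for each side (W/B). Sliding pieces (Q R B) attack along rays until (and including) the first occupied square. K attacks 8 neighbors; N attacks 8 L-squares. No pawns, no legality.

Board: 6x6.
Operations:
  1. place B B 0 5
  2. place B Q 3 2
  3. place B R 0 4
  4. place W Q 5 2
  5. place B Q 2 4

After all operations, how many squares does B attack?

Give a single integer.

Answer: 31

Derivation:
Op 1: place BB@(0,5)
Op 2: place BQ@(3,2)
Op 3: place BR@(0,4)
Op 4: place WQ@(5,2)
Op 5: place BQ@(2,4)
Per-piece attacks for B:
  BR@(0,4): attacks (0,5) (0,3) (0,2) (0,1) (0,0) (1,4) (2,4) [ray(0,1) blocked at (0,5); ray(1,0) blocked at (2,4)]
  BB@(0,5): attacks (1,4) (2,3) (3,2) [ray(1,-1) blocked at (3,2)]
  BQ@(2,4): attacks (2,5) (2,3) (2,2) (2,1) (2,0) (3,4) (4,4) (5,4) (1,4) (0,4) (3,5) (3,3) (4,2) (5,1) (1,5) (1,3) (0,2) [ray(-1,0) blocked at (0,4)]
  BQ@(3,2): attacks (3,3) (3,4) (3,5) (3,1) (3,0) (4,2) (5,2) (2,2) (1,2) (0,2) (4,3) (5,4) (4,1) (5,0) (2,3) (1,4) (0,5) (2,1) (1,0) [ray(1,0) blocked at (5,2); ray(-1,1) blocked at (0,5)]
Union (31 distinct): (0,0) (0,1) (0,2) (0,3) (0,4) (0,5) (1,0) (1,2) (1,3) (1,4) (1,5) (2,0) (2,1) (2,2) (2,3) (2,4) (2,5) (3,0) (3,1) (3,2) (3,3) (3,4) (3,5) (4,1) (4,2) (4,3) (4,4) (5,0) (5,1) (5,2) (5,4)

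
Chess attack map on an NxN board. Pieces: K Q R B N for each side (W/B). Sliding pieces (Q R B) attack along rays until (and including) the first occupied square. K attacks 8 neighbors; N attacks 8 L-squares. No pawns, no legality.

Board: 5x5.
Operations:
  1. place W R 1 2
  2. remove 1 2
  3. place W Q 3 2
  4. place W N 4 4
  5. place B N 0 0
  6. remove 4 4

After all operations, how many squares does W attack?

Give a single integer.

Op 1: place WR@(1,2)
Op 2: remove (1,2)
Op 3: place WQ@(3,2)
Op 4: place WN@(4,4)
Op 5: place BN@(0,0)
Op 6: remove (4,4)
Per-piece attacks for W:
  WQ@(3,2): attacks (3,3) (3,4) (3,1) (3,0) (4,2) (2,2) (1,2) (0,2) (4,3) (4,1) (2,3) (1,4) (2,1) (1,0)
Union (14 distinct): (0,2) (1,0) (1,2) (1,4) (2,1) (2,2) (2,3) (3,0) (3,1) (3,3) (3,4) (4,1) (4,2) (4,3)

Answer: 14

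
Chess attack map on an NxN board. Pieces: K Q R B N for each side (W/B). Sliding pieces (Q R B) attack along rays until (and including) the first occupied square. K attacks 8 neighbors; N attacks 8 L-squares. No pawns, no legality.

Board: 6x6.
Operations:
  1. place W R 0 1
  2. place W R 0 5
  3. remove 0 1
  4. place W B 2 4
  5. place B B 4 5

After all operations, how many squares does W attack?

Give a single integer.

Op 1: place WR@(0,1)
Op 2: place WR@(0,5)
Op 3: remove (0,1)
Op 4: place WB@(2,4)
Op 5: place BB@(4,5)
Per-piece attacks for W:
  WR@(0,5): attacks (0,4) (0,3) (0,2) (0,1) (0,0) (1,5) (2,5) (3,5) (4,5) [ray(1,0) blocked at (4,5)]
  WB@(2,4): attacks (3,5) (3,3) (4,2) (5,1) (1,5) (1,3) (0,2)
Union (13 distinct): (0,0) (0,1) (0,2) (0,3) (0,4) (1,3) (1,5) (2,5) (3,3) (3,5) (4,2) (4,5) (5,1)

Answer: 13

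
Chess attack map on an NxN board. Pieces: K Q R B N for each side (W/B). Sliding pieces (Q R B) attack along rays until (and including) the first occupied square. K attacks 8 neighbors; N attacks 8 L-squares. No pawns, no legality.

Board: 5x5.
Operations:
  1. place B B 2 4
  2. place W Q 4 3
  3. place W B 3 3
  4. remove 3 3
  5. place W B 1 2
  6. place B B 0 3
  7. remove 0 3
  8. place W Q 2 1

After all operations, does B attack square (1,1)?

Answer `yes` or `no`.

Answer: no

Derivation:
Op 1: place BB@(2,4)
Op 2: place WQ@(4,3)
Op 3: place WB@(3,3)
Op 4: remove (3,3)
Op 5: place WB@(1,2)
Op 6: place BB@(0,3)
Op 7: remove (0,3)
Op 8: place WQ@(2,1)
Per-piece attacks for B:
  BB@(2,4): attacks (3,3) (4,2) (1,3) (0,2)
B attacks (1,1): no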